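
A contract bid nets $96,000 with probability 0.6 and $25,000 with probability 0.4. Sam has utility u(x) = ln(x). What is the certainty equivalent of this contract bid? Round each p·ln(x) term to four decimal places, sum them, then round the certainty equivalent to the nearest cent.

$56,050.03

E[u] = 0.6·ln(96000) + 0.4·ln(25000) = 6.8833 + 4.0507 = 10.9340
CE = e^10.9340 ≈ 56050.03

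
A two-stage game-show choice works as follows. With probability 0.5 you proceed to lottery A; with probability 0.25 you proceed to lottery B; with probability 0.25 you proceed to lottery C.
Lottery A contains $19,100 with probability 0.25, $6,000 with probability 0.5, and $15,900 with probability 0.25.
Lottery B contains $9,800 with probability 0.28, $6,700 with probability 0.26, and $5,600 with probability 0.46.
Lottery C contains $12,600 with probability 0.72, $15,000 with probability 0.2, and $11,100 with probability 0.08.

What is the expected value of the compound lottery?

EV(A) = 0.25 × 19100 + 0.5 × 6000 + 0.25 × 15900 = 4775 + 3000 + 3975 = 11750
EV(B) = 0.28 × 9800 + 0.26 × 6700 + 0.46 × 5600 = 2744 + 1742 + 2576 = 7062
EV(C) = 0.72 × 12600 + 0.2 × 15000 + 0.08 × 11100 = 9072 + 3000 + 888 = 12960
Overall = 0.5 × 11750 + 0.25 × 7062 + 0.25 × 12960 = 5875 + 1765.5 + 3240 = 10880.5

$10,880.50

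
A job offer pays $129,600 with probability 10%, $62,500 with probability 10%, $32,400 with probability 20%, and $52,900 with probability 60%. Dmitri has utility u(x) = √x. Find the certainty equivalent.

$55,225

E[u] = 0.1·√129600 + 0.1·√62500 + 0.2·√32400 + 0.6·√52900 = 0.1·360 + 0.1·250 + 0.2·180 + 0.6·230 = 235
CE = (235)² = 55225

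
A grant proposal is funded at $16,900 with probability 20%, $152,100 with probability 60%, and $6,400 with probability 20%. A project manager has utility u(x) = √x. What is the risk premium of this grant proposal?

E[u] = 0.2·√16900 + 0.6·√152100 + 0.2·√6400 = 0.2·130 + 0.6·390 + 0.2·80 = 276
CE = (276)² = 76176
Risk premium = EV − CE = 95920 − 76176 = 19744

$19,744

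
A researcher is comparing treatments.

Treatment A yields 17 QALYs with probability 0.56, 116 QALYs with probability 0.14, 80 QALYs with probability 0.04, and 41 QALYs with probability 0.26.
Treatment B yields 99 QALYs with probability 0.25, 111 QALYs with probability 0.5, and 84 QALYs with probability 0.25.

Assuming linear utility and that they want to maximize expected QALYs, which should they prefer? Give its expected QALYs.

Treatment A = 0.56 × 17 + 0.14 × 116 + 0.04 × 80 + 0.26 × 41 = 9.52 + 16.24 + 3.2 + 10.66 = 39.62
Treatment B = 0.25 × 99 + 0.5 × 111 + 0.25 × 84 = 24.75 + 55.5 + 21 = 101.25

Treatment B (101.25 QALYs)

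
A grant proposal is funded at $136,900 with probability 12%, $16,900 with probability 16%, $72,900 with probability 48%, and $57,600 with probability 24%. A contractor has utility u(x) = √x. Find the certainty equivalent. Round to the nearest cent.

$63,705.76

E[u] = 0.12·√136900 + 0.16·√16900 + 0.48·√72900 + 0.24·√57600 = 0.12·370 + 0.16·130 + 0.48·270 + 0.24·240 = 252.4
CE = (252.4)² = 63705.76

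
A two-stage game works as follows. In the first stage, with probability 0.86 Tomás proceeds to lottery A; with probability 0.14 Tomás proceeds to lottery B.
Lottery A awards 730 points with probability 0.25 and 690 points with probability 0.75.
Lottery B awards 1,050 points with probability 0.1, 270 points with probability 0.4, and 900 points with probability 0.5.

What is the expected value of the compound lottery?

EV(A) = 0.25 × 730 + 0.75 × 690 = 182.5 + 517.5 = 700
EV(B) = 0.1 × 1050 + 0.4 × 270 + 0.5 × 900 = 105 + 108 + 450 = 663
Overall = 0.86 × 700 + 0.14 × 663 = 602 + 92.82 = 694.82

694.82 points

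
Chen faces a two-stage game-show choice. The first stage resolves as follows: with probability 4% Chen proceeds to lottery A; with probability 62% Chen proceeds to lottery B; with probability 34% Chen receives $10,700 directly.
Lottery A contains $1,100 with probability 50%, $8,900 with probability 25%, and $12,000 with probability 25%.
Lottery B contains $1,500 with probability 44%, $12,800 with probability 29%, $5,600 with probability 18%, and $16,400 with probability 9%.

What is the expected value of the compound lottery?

EV(A) = 0.5 × 1100 + 0.25 × 8900 + 0.25 × 12000 = 550 + 2225 + 3000 = 5775
EV(B) = 0.44 × 1500 + 0.29 × 12800 + 0.18 × 5600 + 0.09 × 16400 = 660 + 3712 + 1008 + 1476 = 6856
Branch C: 10700 (certain)
Overall = 0.04 × 5775 + 0.62 × 6856 + 0.34 × 10700 = 231 + 4250.72 + 3638 = 8119.72

$8,119.72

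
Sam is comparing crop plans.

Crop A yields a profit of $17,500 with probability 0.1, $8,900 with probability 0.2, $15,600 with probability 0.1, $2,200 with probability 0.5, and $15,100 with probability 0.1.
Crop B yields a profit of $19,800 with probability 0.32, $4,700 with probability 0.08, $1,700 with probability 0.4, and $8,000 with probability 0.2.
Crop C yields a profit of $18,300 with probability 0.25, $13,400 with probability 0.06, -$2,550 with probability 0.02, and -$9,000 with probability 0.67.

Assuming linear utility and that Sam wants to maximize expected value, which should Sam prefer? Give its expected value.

Crop B ($8,992)

Crop A = 0.1 × 17500 + 0.2 × 8900 + 0.1 × 15600 + 0.5 × 2200 + 0.1 × 15100 = 1750 + 1780 + 1560 + 1100 + 1510 = 7700
Crop B = 0.32 × 19800 + 0.08 × 4700 + 0.4 × 1700 + 0.2 × 8000 = 6336 + 376 + 680 + 1600 = 8992
Crop C = 0.25 × 18300 + 0.06 × 13400 + 0.02 × (-2550) + 0.67 × (-9000) = 4575 + 804 − 51 − 6030 = -702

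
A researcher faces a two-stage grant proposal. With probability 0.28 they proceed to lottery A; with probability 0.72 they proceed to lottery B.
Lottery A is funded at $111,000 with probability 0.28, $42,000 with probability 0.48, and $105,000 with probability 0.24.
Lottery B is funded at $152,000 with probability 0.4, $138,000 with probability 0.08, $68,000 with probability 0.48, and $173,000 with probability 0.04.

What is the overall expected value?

$101,611.20

EV(A) = 0.28 × 111000 + 0.48 × 42000 + 0.24 × 105000 = 31080 + 20160 + 25200 = 76440
EV(B) = 0.4 × 152000 + 0.08 × 138000 + 0.48 × 68000 + 0.04 × 173000 = 60800 + 11040 + 32640 + 6920 = 111400
Overall = 0.28 × 76440 + 0.72 × 111400 = 21403.2 + 80208 = 101611.2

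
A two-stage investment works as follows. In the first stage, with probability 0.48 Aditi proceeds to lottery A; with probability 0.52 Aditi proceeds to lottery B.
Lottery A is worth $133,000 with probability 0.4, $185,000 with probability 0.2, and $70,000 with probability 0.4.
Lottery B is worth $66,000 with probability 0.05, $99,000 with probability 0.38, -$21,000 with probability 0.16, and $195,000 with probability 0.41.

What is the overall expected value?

$117,841.20

EV(A) = 0.4 × 133000 + 0.2 × 185000 + 0.4 × 70000 = 53200 + 37000 + 28000 = 118200
EV(B) = 0.05 × 66000 + 0.38 × 99000 + 0.16 × (-21000) + 0.41 × 195000 = 3300 + 37620 − 3360 + 79950 = 117510
Overall = 0.48 × 118200 + 0.52 × 117510 = 56736 + 61105.2 = 117841.2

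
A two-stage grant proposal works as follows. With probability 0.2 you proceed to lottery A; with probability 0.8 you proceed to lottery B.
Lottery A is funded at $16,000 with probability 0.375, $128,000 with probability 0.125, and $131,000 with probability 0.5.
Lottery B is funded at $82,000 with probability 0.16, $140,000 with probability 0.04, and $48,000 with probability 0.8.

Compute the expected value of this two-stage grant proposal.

EV(A) = 0.375 × 16000 + 0.125 × 128000 + 0.5 × 131000 = 6000 + 16000 + 65500 = 87500
EV(B) = 0.16 × 82000 + 0.04 × 140000 + 0.8 × 48000 = 13120 + 5600 + 38400 = 57120
Overall = 0.2 × 87500 + 0.8 × 57120 = 17500 + 45696 = 63196

$63,196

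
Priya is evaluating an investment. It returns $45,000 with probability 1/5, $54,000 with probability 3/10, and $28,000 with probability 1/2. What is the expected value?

EV = 1/5 × 45000 + 3/10 × 54000 + 1/2 × 28000 = 9000 + 16200 + 14000 = 39200

$39,200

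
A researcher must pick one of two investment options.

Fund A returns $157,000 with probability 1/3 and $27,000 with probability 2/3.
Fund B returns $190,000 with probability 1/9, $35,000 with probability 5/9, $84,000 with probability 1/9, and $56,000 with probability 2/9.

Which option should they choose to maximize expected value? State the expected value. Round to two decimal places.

Fund A = 1/3 × 157000 + 2/3 × 27000 = 52333.3333 + 18000 = 70333.3333
Fund B = 1/9 × 190000 + 5/9 × 35000 + 1/9 × 84000 + 2/9 × 56000 = 21111.1111 + 19444.4444 + 9333.3333 + 12444.4444 = 62333.3333

Fund A ($70,333.33)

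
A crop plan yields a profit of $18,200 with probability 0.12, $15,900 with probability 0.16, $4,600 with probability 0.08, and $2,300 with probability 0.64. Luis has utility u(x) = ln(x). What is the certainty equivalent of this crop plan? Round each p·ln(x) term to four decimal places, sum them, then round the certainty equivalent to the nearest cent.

E[u] = 0.12·ln(18200) + 0.16·ln(15900) + 0.08·ln(4600) + 0.64·ln(2300) = 1.1771 + 1.5479 + 0.6747 + 4.9540 = 8.3537
CE = e^8.3537 ≈ 4245.86

$4,245.86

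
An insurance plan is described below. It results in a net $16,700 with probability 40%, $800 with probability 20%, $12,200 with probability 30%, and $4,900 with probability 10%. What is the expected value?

EV = 0.4 × 16700 + 0.2 × 800 + 0.3 × 12200 + 0.1 × 4900 = 6680 + 160 + 3660 + 490 = 10990

$10,990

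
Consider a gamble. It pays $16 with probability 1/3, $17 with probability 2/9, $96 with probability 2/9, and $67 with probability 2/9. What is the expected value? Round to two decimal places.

EV = 1/3 × 16 + 2/9 × 17 + 2/9 × 96 + 2/9 × 67 = 5.3333 + 3.7778 + 21.3333 + 14.8889 = 45.3333

$45.33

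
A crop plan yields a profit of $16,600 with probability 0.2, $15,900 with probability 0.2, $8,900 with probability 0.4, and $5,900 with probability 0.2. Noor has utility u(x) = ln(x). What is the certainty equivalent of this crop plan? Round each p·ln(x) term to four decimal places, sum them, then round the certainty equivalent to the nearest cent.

E[u] = 0.2·ln(16600) + 0.2·ln(15900) + 0.4·ln(8900) + 0.2·ln(5900) = 1.9434 + 1.9348 + 3.6375 + 1.7365 = 9.2522
CE = e^9.2522 ≈ 10427.48

$10,427.48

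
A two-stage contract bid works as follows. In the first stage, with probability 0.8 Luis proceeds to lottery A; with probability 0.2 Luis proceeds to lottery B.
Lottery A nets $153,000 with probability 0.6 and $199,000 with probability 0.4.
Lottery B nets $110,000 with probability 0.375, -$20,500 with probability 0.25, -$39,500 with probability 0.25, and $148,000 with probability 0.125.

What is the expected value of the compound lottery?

EV(A) = 0.6 × 153000 + 0.4 × 199000 = 91800 + 79600 = 171400
EV(B) = 0.375 × 110000 + 0.25 × (-20500) + 0.25 × (-39500) + 0.125 × 148000 = 41250 − 5125 − 9875 + 18500 = 44750
Overall = 0.8 × 171400 + 0.2 × 44750 = 137120 + 8950 = 146070

$146,070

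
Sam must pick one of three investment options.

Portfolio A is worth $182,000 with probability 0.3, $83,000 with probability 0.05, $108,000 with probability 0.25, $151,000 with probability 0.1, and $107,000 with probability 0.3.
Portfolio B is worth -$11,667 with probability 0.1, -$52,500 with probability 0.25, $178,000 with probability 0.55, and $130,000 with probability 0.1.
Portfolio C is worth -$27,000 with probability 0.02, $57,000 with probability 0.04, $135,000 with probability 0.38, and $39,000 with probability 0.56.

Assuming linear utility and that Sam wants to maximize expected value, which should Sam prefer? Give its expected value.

Portfolio A = 0.3 × 182000 + 0.05 × 83000 + 0.25 × 108000 + 0.1 × 151000 + 0.3 × 107000 = 54600 + 4150 + 27000 + 15100 + 32100 = 132950
Portfolio B = 0.1 × (-11667) + 0.25 × (-52500) + 0.55 × 178000 + 0.1 × 130000 = -1166.7 − 13125 + 97900 + 13000 = 96608.3
Portfolio C = 0.02 × (-27000) + 0.04 × 57000 + 0.38 × 135000 + 0.56 × 39000 = -540 + 2280 + 51300 + 21840 = 74880

Portfolio A ($132,950)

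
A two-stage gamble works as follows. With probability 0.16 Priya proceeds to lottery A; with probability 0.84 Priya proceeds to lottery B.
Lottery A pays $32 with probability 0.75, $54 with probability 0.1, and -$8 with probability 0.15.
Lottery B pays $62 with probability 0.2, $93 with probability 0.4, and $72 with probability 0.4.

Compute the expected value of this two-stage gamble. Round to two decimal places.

$70.37

EV(A) = 0.75 × 32 + 0.1 × 54 + 0.15 × (-8) = 24 + 5.4 − 1.2 = 28.2
EV(B) = 0.2 × 62 + 0.4 × 93 + 0.4 × 72 = 12.4 + 37.2 + 28.8 = 78.4
Overall = 0.16 × 28.2 + 0.84 × 78.4 = 4.512 + 65.856 = 70.368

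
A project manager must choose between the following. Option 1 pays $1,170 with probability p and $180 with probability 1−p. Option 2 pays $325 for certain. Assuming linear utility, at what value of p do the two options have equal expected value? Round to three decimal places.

p = 0.146

p·1170 + (1−p)·180 = 325
990p + 180 = 325
p = (325 − 180) / 990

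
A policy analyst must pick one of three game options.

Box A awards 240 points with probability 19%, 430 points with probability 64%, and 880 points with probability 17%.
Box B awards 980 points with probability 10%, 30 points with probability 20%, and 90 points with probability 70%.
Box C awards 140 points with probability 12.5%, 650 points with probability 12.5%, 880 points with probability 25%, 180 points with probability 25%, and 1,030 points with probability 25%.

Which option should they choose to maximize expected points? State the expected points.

Box C (621.25 points)

Box A = 0.19 × 240 + 0.64 × 430 + 0.17 × 880 = 45.6 + 275.2 + 149.6 = 470.4
Box B = 0.1 × 980 + 0.2 × 30 + 0.7 × 90 = 98 + 6 + 63 = 167
Box C = 0.125 × 140 + 0.125 × 650 + 0.25 × 880 + 0.25 × 180 + 0.25 × 1030 = 17.5 + 81.25 + 220 + 45 + 257.5 = 621.25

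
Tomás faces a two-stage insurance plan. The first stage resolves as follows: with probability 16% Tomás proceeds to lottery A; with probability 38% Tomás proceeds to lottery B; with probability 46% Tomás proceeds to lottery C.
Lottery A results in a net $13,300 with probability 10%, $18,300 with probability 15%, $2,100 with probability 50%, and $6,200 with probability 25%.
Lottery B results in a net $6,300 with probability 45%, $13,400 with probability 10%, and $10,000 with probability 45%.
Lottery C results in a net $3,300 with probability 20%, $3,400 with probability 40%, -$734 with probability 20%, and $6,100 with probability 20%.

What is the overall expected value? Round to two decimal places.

EV(A) = 0.1 × 13300 + 0.15 × 18300 + 0.5 × 2100 + 0.25 × 6200 = 1330 + 2745 + 1050 + 1550 = 6675
EV(B) = 0.45 × 6300 + 0.1 × 13400 + 0.45 × 10000 = 2835 + 1340 + 4500 = 8675
EV(C) = 0.2 × 3300 + 0.4 × 3400 + 0.2 × (-734) + 0.2 × 6100 = 660 + 1360 − 146.8 + 1220 = 3093.2
Overall = 0.16 × 6675 + 0.38 × 8675 + 0.46 × 3093.2 = 1068 + 3296.5 + 1422.872 = 5787.372

$5,787.37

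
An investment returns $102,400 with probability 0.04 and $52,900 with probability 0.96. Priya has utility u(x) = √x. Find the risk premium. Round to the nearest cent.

E[u] = 0.04·√102400 + 0.96·√52900 = 0.04·320 + 0.96·230 = 233.6
CE = (233.6)² = 54568.96
Risk premium = EV − CE = 54880 − 54568.96 = 311.04

$311.04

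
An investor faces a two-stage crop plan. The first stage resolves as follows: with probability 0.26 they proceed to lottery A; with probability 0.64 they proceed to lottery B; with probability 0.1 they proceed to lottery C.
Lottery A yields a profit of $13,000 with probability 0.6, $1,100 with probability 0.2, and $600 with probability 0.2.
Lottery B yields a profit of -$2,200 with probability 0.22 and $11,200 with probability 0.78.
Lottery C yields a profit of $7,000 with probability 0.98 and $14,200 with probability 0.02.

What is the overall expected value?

$8,112.08

EV(A) = 0.6 × 13000 + 0.2 × 1100 + 0.2 × 600 = 7800 + 220 + 120 = 8140
EV(B) = 0.22 × (-2200) + 0.78 × 11200 = -484 + 8736 = 8252
EV(C) = 0.98 × 7000 + 0.02 × 14200 = 6860 + 284 = 7144
Overall = 0.26 × 8140 + 0.64 × 8252 + 0.1 × 7144 = 2116.4 + 5281.28 + 714.4 = 8112.08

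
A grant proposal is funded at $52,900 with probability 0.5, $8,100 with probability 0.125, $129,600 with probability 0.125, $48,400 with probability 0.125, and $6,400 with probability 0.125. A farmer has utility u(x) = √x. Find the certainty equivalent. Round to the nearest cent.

$43,576.56

E[u] = 0.5·√52900 + 0.125·√8100 + 0.125·√129600 + 0.125·√48400 + 0.125·√6400 = 0.5·230 + 0.125·90 + 0.125·360 + 0.125·220 + 0.125·80 = 208.75
CE = (208.75)² = 43576.5625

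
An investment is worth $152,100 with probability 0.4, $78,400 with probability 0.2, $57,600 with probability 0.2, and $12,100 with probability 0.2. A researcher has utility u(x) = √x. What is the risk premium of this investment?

E[u] = 0.4·√152100 + 0.2·√78400 + 0.2·√57600 + 0.2·√12100 = 0.4·390 + 0.2·280 + 0.2·240 + 0.2·110 = 282
CE = (282)² = 79524
Risk premium = EV − CE = 90460 − 79524 = 10936

$10,936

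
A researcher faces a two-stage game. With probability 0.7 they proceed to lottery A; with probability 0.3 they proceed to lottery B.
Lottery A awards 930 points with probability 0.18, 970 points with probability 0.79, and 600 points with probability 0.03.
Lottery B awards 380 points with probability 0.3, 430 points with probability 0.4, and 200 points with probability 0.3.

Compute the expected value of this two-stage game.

769.99 points

EV(A) = 0.18 × 930 + 0.79 × 970 + 0.03 × 600 = 167.4 + 766.3 + 18 = 951.7
EV(B) = 0.3 × 380 + 0.4 × 430 + 0.3 × 200 = 114 + 172 + 60 = 346
Overall = 0.7 × 951.7 + 0.3 × 346 = 666.19 + 103.8 = 769.99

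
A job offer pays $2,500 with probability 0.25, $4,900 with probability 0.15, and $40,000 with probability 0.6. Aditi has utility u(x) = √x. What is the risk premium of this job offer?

$4,911

E[u] = 0.25·√2500 + 0.15·√4900 + 0.6·√40000 = 0.25·50 + 0.15·70 + 0.6·200 = 143
CE = (143)² = 20449
Risk premium = EV − CE = 25360 − 20449 = 4911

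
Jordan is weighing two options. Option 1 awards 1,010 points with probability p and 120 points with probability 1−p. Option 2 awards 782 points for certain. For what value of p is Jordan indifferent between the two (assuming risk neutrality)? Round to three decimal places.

p·1010 + (1−p)·120 = 782
890p + 120 = 782
p = (782 − 120) / 890

p = 0.744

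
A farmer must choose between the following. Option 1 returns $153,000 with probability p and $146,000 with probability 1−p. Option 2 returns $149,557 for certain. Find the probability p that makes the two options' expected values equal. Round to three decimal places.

p = 0.508

p·153000 + (1−p)·146000 = 149557
7000p + 146000 = 149557
p = (149557 − 146000) / 7000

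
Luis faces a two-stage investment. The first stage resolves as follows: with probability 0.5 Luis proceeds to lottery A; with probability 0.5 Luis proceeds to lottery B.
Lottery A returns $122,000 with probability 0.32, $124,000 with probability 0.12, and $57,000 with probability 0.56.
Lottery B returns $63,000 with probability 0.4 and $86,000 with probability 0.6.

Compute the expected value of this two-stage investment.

$81,320

EV(A) = 0.32 × 122000 + 0.12 × 124000 + 0.56 × 57000 = 39040 + 14880 + 31920 = 85840
EV(B) = 0.4 × 63000 + 0.6 × 86000 = 25200 + 51600 = 76800
Overall = 0.5 × 85840 + 0.5 × 76800 = 42920 + 38400 = 81320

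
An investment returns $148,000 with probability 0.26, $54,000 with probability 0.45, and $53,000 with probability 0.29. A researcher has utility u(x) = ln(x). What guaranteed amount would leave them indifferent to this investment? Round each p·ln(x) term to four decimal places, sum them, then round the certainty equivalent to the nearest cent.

E[u] = 0.26·ln(148000) + 0.45·ln(54000) + 0.29·ln(53000) = 3.0953 + 4.9035 + 3.1546 = 11.1534
CE = e^11.1534 ≈ 69800.75

$69,800.75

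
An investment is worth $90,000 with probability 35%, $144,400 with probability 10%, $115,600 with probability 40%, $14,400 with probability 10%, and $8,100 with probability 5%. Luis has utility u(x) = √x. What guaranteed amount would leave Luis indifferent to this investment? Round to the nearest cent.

$87,320.25

E[u] = 0.35·√90000 + 0.1·√144400 + 0.4·√115600 + 0.1·√14400 + 0.05·√8100 = 0.35·300 + 0.1·380 + 0.4·340 + 0.1·120 + 0.05·90 = 295.5
CE = (295.5)² = 87320.25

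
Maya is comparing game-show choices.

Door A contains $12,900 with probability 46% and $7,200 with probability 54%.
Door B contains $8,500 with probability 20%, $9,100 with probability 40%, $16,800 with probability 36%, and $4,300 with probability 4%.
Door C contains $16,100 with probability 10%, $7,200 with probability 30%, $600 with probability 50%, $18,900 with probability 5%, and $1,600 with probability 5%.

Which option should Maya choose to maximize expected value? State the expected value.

Door A = 0.46 × 12900 + 0.54 × 7200 = 5934 + 3888 = 9822
Door B = 0.2 × 8500 + 0.4 × 9100 + 0.36 × 16800 + 0.04 × 4300 = 1700 + 3640 + 6048 + 172 = 11560
Door C = 0.1 × 16100 + 0.3 × 7200 + 0.5 × 600 + 0.05 × 18900 + 0.05 × 1600 = 1610 + 2160 + 300 + 945 + 80 = 5095

Door B ($11,560)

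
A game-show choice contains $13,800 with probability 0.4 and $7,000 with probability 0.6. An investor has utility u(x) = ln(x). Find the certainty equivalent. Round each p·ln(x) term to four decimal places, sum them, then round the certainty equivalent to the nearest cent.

E[u] = 0.4·ln(13800) + 0.6·ln(7000) = 3.8130 + 5.3122 = 9.1252
CE = e^9.1252 ≈ 9183.83

$9,183.83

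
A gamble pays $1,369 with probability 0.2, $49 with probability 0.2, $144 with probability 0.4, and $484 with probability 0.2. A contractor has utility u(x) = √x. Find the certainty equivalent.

$324

E[u] = 0.2·√1369 + 0.2·√49 + 0.4·√144 + 0.2·√484 = 0.2·37 + 0.2·7 + 0.4·12 + 0.2·22 = 18
CE = (18)² = 324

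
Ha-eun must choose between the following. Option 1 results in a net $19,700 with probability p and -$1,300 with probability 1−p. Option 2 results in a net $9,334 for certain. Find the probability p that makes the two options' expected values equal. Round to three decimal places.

p = 0.506

p·19700 + (1−p)·(-1300) = 9334
21000p − 1300 = 9334
p = (9334 + 1300) / 21000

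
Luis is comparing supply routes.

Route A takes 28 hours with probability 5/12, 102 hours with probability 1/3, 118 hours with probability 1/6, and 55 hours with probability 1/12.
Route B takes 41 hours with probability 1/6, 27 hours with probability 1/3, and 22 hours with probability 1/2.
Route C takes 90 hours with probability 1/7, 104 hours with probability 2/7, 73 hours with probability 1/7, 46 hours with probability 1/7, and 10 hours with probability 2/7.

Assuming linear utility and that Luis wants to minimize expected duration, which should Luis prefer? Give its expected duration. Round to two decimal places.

Route B (26.83 hours)

Route A = 5/12 × 28 + 1/3 × 102 + 1/6 × 118 + 1/12 × 55 = 11.6667 + 34 + 19.6667 + 4.5833 = 69.9167
Route B = 1/6 × 41 + 1/3 × 27 + 1/2 × 22 = 6.8333 + 9 + 11 = 26.8333
Route C = 1/7 × 90 + 2/7 × 104 + 1/7 × 73 + 1/7 × 46 + 2/7 × 10 = 12.8571 + 29.7143 + 10.4286 + 6.5714 + 2.8571 = 62.4286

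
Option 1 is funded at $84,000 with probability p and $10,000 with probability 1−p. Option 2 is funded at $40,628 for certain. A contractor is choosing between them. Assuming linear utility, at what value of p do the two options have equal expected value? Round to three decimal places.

p = 0.414

p·84000 + (1−p)·10000 = 40628
74000p + 10000 = 40628
p = (40628 − 10000) / 74000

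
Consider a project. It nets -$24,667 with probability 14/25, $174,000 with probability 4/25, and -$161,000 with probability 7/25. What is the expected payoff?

-$31,053.52

EV = 14/25 × (-24667) + 4/25 × 174000 + 7/25 × (-161000) = -13813.52 + 27840 − 45080 = -31053.52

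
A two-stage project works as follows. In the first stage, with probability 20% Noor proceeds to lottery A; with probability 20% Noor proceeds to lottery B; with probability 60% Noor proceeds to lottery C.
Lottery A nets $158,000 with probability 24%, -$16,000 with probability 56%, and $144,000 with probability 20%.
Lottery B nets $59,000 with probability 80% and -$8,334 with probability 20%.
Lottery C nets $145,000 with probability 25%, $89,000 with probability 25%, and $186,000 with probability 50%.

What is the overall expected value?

$111,558.64

EV(A) = 0.24 × 158000 + 0.56 × (-16000) + 0.2 × 144000 = 37920 − 8960 + 28800 = 57760
EV(B) = 0.8 × 59000 + 0.2 × (-8334) = 47200 − 1666.8 = 45533.2
EV(C) = 0.25 × 145000 + 0.25 × 89000 + 0.5 × 186000 = 36250 + 22250 + 93000 = 151500
Overall = 0.2 × 57760 + 0.2 × 45533.2 + 0.6 × 151500 = 11552 + 9106.64 + 90900 = 111558.64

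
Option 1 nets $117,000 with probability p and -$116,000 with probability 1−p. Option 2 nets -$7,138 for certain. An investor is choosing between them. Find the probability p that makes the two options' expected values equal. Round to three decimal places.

p·117000 + (1−p)·(-116000) = -7138
233000p − 116000 = -7138
p = (-7138 + 116000) / 233000

p = 0.467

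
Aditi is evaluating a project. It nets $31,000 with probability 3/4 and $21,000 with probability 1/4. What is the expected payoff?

$28,500

EV = 3/4 × 31000 + 1/4 × 21000 = 23250 + 5250 = 28500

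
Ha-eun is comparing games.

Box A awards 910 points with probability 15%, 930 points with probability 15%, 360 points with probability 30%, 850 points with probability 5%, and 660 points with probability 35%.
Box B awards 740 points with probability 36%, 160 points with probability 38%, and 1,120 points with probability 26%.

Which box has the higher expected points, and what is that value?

Box A = 0.15 × 910 + 0.15 × 930 + 0.3 × 360 + 0.05 × 850 + 0.35 × 660 = 136.5 + 139.5 + 108 + 42.5 + 231 = 657.5
Box B = 0.36 × 740 + 0.38 × 160 + 0.26 × 1120 = 266.4 + 60.8 + 291.2 = 618.4

Box A (657.5 points)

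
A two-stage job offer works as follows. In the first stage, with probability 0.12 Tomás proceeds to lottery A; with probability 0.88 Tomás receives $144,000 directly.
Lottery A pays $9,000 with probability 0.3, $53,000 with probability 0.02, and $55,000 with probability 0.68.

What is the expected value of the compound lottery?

EV(A) = 0.3 × 9000 + 0.02 × 53000 + 0.68 × 55000 = 2700 + 1060 + 37400 = 41160
Branch B: 144000 (certain)
Overall = 0.12 × 41160 + 0.88 × 144000 = 4939.2 + 126720 = 131659.2

$131,659.20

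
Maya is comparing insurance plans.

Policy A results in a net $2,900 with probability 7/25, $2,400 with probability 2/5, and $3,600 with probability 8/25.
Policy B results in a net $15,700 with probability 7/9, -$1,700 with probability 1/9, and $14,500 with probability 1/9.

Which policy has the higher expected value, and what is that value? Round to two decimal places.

Policy A = 7/25 × 2900 + 2/5 × 2400 + 8/25 × 3600 = 812 + 960 + 1152 = 2924
Policy B = 7/9 × 15700 + 1/9 × (-1700) + 1/9 × 14500 = 12211.1111 − 188.8889 + 1611.1111 = 13633.3333

Policy B ($13,633.33)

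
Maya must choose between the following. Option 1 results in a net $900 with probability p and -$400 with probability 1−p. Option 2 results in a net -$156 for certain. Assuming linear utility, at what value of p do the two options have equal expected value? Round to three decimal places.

p·900 + (1−p)·(-400) = -156
1300p − 400 = -156
p = (-156 + 400) / 1300

p = 0.188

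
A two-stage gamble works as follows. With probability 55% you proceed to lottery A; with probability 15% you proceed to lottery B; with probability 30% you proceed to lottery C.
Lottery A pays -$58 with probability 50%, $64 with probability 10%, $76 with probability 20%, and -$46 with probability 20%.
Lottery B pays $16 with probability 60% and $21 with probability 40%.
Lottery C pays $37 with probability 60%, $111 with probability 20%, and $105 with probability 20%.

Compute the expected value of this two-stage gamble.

EV(A) = 0.5 × (-58) + 0.1 × 64 + 0.2 × 76 + 0.2 × (-46) = -29 + 6.4 + 15.2 − 9.2 = -16.6
EV(B) = 0.6 × 16 + 0.4 × 21 = 9.6 + 8.4 = 18
EV(C) = 0.6 × 37 + 0.2 × 111 + 0.2 × 105 = 22.2 + 22.2 + 21 = 65.4
Overall = 0.55 × (-16.6) + 0.15 × 18 + 0.3 × 65.4 = -9.13 + 2.7 + 19.62 = 13.19

$13.19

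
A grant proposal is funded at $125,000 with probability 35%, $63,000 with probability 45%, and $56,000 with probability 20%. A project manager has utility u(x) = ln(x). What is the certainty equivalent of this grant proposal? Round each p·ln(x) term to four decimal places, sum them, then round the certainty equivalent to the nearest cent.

E[u] = 0.35·ln(125000) + 0.45·ln(63000) + 0.2·ln(56000) = 4.1076 + 4.9729 + 2.1866 = 11.2671
CE = e^11.2671 ≈ 78205.87

$78,205.87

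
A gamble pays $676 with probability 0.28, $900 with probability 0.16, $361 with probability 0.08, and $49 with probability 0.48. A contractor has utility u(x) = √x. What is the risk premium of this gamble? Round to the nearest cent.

E[u] = 0.28·√676 + 0.16·√900 + 0.08·√361 + 0.48·√49 = 0.28·26 + 0.16·30 + 0.08·19 + 0.48·7 = 16.96
CE = (16.96)² = 287.6416
Risk premium = EV − CE = 385.68 − 287.6416 = 98.0384

$98.04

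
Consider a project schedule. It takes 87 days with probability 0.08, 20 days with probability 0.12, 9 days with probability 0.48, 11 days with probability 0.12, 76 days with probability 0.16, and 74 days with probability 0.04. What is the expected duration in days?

EV = 0.08 × 87 + 0.12 × 20 + 0.48 × 9 + 0.12 × 11 + 0.16 × 76 + 0.04 × 74 = 6.96 + 2.4 + 4.32 + 1.32 + 12.16 + 2.96 = 30.12

30.12 days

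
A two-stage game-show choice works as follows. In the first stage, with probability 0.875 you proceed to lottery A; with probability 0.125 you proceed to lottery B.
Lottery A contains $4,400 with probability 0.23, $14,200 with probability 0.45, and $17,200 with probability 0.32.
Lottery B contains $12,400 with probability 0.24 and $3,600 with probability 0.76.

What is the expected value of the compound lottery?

EV(A) = 0.23 × 4400 + 0.45 × 14200 + 0.32 × 17200 = 1012 + 6390 + 5504 = 12906
EV(B) = 0.24 × 12400 + 0.76 × 3600 = 2976 + 2736 = 5712
Overall = 0.875 × 12906 + 0.125 × 5712 = 11292.75 + 714 = 12006.75

$12,006.75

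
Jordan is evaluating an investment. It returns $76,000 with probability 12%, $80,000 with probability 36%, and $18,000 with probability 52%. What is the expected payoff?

EV = 0.12 × 76000 + 0.36 × 80000 + 0.52 × 18000 = 9120 + 28800 + 9360 = 47280

$47,280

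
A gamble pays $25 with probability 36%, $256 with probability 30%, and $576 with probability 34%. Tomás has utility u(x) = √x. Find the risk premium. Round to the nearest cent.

E[u] = 0.36·√25 + 0.3·√256 + 0.34·√576 = 0.36·5 + 0.3·16 + 0.34·24 = 14.76
CE = (14.76)² = 217.8576
Risk premium = EV − CE = 281.64 − 217.8576 = 63.7824

$63.78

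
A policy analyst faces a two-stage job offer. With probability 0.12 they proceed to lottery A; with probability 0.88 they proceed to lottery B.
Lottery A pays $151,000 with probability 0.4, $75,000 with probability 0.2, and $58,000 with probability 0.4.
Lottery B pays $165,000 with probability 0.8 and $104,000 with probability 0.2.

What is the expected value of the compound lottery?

$146,296

EV(A) = 0.4 × 151000 + 0.2 × 75000 + 0.4 × 58000 = 60400 + 15000 + 23200 = 98600
EV(B) = 0.8 × 165000 + 0.2 × 104000 = 132000 + 20800 = 152800
Overall = 0.12 × 98600 + 0.88 × 152800 = 11832 + 134464 = 146296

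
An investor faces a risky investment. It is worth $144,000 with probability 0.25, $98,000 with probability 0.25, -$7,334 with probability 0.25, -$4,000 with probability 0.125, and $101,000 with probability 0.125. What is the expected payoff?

$70,791.50

EV = 0.25 × 144000 + 0.25 × 98000 + 0.25 × (-7334) + 0.125 × (-4000) + 0.125 × 101000 = 36000 + 24500 − 1833.5 − 500 + 12625 = 70791.5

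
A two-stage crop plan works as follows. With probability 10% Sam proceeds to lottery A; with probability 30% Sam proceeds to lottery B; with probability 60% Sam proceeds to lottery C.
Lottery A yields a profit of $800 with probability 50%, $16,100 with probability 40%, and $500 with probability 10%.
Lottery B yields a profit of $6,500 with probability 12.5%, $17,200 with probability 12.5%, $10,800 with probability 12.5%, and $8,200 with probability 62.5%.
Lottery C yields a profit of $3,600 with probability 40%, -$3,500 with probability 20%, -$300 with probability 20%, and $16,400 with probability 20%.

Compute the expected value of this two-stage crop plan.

EV(A) = 0.5 × 800 + 0.4 × 16100 + 0.1 × 500 = 400 + 6440 + 50 = 6890
EV(B) = 0.125 × 6500 + 0.125 × 17200 + 0.125 × 10800 + 0.625 × 8200 = 812.5 + 2150 + 1350 + 5125 = 9437.5
EV(C) = 0.4 × 3600 + 0.2 × (-3500) + 0.2 × (-300) + 0.2 × 16400 = 1440 − 700 − 60 + 3280 = 3960
Overall = 0.1 × 6890 + 0.3 × 9437.5 + 0.6 × 3960 = 689 + 2831.25 + 2376 = 5896.25

$5,896.25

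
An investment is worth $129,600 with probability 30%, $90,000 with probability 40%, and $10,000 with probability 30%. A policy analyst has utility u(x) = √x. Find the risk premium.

E[u] = 0.3·√129600 + 0.4·√90000 + 0.3·√10000 = 0.3·360 + 0.4·300 + 0.3·100 = 258
CE = (258)² = 66564
Risk premium = EV − CE = 77880 − 66564 = 11316

$11,316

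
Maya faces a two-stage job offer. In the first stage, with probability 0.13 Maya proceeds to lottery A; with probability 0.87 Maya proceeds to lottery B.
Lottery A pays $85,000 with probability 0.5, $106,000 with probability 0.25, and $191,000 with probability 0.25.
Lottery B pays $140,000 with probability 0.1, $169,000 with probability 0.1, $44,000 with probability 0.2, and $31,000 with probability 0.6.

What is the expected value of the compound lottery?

$65,898.50

EV(A) = 0.5 × 85000 + 0.25 × 106000 + 0.25 × 191000 = 42500 + 26500 + 47750 = 116750
EV(B) = 0.1 × 140000 + 0.1 × 169000 + 0.2 × 44000 + 0.6 × 31000 = 14000 + 16900 + 8800 + 18600 = 58300
Overall = 0.13 × 116750 + 0.87 × 58300 = 15177.5 + 50721 = 65898.5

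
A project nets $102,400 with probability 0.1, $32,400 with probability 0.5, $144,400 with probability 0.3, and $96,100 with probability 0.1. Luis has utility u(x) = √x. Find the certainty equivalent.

E[u] = 0.1·√102400 + 0.5·√32400 + 0.3·√144400 + 0.1·√96100 = 0.1·320 + 0.5·180 + 0.3·380 + 0.1·310 = 267
CE = (267)² = 71289

$71,289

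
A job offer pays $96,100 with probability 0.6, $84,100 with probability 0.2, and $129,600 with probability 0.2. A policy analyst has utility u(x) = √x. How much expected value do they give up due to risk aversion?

E[u] = 0.6·√96100 + 0.2·√84100 + 0.2·√129600 = 0.6·310 + 0.2·290 + 0.2·360 = 316
CE = (316)² = 99856
Risk premium = EV − CE = 100400 − 99856 = 544

$544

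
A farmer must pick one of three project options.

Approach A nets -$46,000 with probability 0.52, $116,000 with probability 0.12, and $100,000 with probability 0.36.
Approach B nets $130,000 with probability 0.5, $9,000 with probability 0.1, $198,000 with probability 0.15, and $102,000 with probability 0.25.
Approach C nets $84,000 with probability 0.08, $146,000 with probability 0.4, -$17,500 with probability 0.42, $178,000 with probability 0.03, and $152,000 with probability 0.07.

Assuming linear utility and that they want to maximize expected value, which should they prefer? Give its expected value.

Approach B ($121,100)

Approach A = 0.52 × (-46000) + 0.12 × 116000 + 0.36 × 100000 = -23920 + 13920 + 36000 = 26000
Approach B = 0.5 × 130000 + 0.1 × 9000 + 0.15 × 198000 + 0.25 × 102000 = 65000 + 900 + 29700 + 25500 = 121100
Approach C = 0.08 × 84000 + 0.4 × 146000 + 0.42 × (-17500) + 0.03 × 178000 + 0.07 × 152000 = 6720 + 58400 − 7350 + 5340 + 10640 = 73750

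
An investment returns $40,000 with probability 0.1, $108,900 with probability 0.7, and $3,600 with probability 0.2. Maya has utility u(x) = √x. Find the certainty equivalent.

$69,169

E[u] = 0.1·√40000 + 0.7·√108900 + 0.2·√3600 = 0.1·200 + 0.7·330 + 0.2·60 = 263
CE = (263)² = 69169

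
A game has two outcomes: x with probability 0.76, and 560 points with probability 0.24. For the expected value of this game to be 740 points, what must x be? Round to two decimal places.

0.76·x + 0.24·560 = 740
0.76·x = 740 − 134.4 = 605.6
x = 605.6 / 0.76 = 796.8421

x = 796.84 points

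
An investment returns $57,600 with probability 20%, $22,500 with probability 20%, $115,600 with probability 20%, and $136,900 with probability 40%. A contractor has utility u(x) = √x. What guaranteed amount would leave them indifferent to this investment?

E[u] = 0.2·√57600 + 0.2·√22500 + 0.2·√115600 + 0.4·√136900 = 0.2·240 + 0.2·150 + 0.2·340 + 0.4·370 = 294
CE = (294)² = 86436

$86,436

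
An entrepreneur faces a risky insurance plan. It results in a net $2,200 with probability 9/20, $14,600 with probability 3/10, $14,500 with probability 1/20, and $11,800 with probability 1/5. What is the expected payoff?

$8,455

EV = 9/20 × 2200 + 3/10 × 14600 + 1/20 × 14500 + 1/5 × 11800 = 990 + 4380 + 725 + 2360 = 8455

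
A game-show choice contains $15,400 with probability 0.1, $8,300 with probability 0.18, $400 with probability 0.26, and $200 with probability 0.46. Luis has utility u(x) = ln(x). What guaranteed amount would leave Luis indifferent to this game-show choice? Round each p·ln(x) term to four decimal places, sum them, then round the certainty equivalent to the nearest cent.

$723.07

E[u] = 0.1·ln(15400) + 0.18·ln(8300) + 0.26·ln(400) + 0.46·ln(200) = 0.9642 + 1.6243 + 1.5578 + 2.4372 = 6.5835
CE = e^6.5835 ≈ 723.07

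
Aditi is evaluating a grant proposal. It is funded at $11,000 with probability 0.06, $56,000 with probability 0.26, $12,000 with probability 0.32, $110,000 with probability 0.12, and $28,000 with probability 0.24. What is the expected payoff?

EV = 0.06 × 11000 + 0.26 × 56000 + 0.32 × 12000 + 0.12 × 110000 + 0.24 × 28000 = 660 + 14560 + 3840 + 13200 + 6720 = 38980

$38,980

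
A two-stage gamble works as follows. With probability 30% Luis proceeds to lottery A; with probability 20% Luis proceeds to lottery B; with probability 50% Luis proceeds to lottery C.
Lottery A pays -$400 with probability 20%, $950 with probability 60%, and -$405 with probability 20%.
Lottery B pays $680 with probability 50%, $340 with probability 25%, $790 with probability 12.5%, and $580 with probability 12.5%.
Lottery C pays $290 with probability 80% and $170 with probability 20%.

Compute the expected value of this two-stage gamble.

EV(A) = 0.2 × (-400) + 0.6 × 950 + 0.2 × (-405) = -80 + 570 − 81 = 409
EV(B) = 0.5 × 680 + 0.25 × 340 + 0.125 × 790 + 0.125 × 580 = 340 + 85 + 98.75 + 72.5 = 596.25
EV(C) = 0.8 × 290 + 0.2 × 170 = 232 + 34 = 266
Overall = 0.3 × 409 + 0.2 × 596.25 + 0.5 × 266 = 122.7 + 119.25 + 133 = 374.95

$374.95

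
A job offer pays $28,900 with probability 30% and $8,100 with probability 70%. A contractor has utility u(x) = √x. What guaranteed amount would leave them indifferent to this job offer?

E[u] = 0.3·√28900 + 0.7·√8100 = 0.3·170 + 0.7·90 = 114
CE = (114)² = 12996

$12,996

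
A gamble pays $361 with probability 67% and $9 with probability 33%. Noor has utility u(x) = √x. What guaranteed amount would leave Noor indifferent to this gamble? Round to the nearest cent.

$188.24

E[u] = 0.67·√361 + 0.33·√9 = 0.67·19 + 0.33·3 = 13.72
CE = (13.72)² = 188.2384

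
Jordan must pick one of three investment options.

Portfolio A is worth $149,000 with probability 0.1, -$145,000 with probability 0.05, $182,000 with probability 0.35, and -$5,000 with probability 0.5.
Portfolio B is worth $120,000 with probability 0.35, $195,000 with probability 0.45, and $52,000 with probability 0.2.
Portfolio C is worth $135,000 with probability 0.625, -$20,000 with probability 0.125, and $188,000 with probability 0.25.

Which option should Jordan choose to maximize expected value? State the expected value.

Portfolio B ($140,150)

Portfolio A = 0.1 × 149000 + 0.05 × (-145000) + 0.35 × 182000 + 0.5 × (-5000) = 14900 − 7250 + 63700 − 2500 = 68850
Portfolio B = 0.35 × 120000 + 0.45 × 195000 + 0.2 × 52000 = 42000 + 87750 + 10400 = 140150
Portfolio C = 0.625 × 135000 + 0.125 × (-20000) + 0.25 × 188000 = 84375 − 2500 + 47000 = 128875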